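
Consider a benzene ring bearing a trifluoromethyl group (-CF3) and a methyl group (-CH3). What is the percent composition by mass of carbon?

Atom tally by fragment:
  benzene ring core → C:6 H:6
  (− 2 ring H displaced by substituents)
  + CF3 → C:1 F:3
  + CH3 → C:1 H:3
Element totals:
  C: 8
  H: 7
  F: 3
Molecular formula: C8H7F3.
Molar mass = 160.138 g/mol.
Mass from C: 8 × 12.011 = 96.088 g/mol.
%C = 96.088 / 160.138 × 100 = 60.00%.

60.00%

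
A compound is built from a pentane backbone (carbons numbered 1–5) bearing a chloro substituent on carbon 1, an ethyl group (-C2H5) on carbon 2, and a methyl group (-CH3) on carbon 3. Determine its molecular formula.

C8H17Cl

Atom tally by fragment:
  ClCH2 → C:1 H:2 Cl:1
  CH(C2H5) → C:3 H:6
  CH(CH3) → C:2 H:4
  CH2 → C:1 H:2
  CH3 → C:1 H:3
Element totals:
  C: 8
  H: 17
  Cl: 1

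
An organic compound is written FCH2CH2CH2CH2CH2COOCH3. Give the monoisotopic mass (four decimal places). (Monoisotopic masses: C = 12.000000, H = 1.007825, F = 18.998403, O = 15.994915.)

Element totals:
  C: 7
  H: 13
  F: 1
  O: 2
Molecular formula: C7H13FO2.
  M = 7(12.0) + 13(1.007825) + 18.998403 + 2(15.994915)
    = 84.000000 + 13.101725 + 18.998403 + 31.989830 = 148.089958

148.0900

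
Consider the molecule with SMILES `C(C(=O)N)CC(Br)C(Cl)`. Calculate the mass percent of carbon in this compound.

Atom tally by fragment:
  H2NOCCH2 → C:2 H:4 O:1 N:1
  CH2 → C:1 H:2
  CH(Br) → C:1 H:1 Br:1
  CH2Cl → C:1 H:2 Cl:1
Element totals:
  C: 5
  H: 9
  Br: 1
  Cl: 1
  N: 1
  O: 1
Molecular formula: C5H9BrClNO.
Molar mass = 214.487 g/mol.
Mass from C: 5 × 12.011 = 60.055 g/mol.
%C = 60.055 / 214.487 × 100 = 28.00%.

28.00%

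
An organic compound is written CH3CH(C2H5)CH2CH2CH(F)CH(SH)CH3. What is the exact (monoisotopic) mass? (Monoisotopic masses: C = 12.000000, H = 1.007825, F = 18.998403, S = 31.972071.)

Atom tally by fragment:
  CH3 → C:1 H:3
  CH(C2H5) → C:3 H:6
  CH2 → C:1 H:2
  CH2 → C:1 H:2
  CH(F) → C:1 H:1 F:1
  CH(SH) → C:1 H:2 S:1
  CH3 → C:1 H:3
Element totals:
  C: 9
  H: 19
  F: 1
  S: 1
Molecular formula: C9H19FS.
  M = 9(12.0) + 19(1.007825) + 18.998403 + 31.972071
    = 108.000000 + 19.148675 + 18.998403 + 31.972071 = 178.119149

178.1191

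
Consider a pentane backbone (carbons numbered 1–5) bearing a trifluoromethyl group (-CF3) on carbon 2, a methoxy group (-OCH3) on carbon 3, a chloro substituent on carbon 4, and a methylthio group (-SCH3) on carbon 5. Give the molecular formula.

Atom tally by fragment:
  CH3 → C:1 H:3
  CH(CF3) → C:2 H:1 F:3
  CH(OCH3) → C:2 H:4 O:1
  CH(Cl) → C:1 H:1 Cl:1
  CH2SCH3 → C:2 H:5 S:1
Element totals:
  C: 8
  H: 14
  Cl: 1
  F: 3
  O: 1
  S: 1

C8H14ClF3OS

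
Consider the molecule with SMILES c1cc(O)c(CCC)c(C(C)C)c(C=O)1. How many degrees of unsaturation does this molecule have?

5

Atom tally by fragment:
  benzene ring core → C:6 H:6
  (− 4 ring H displaced by substituents)
  + OH → O:1 H:1
  + CH2CH2CH3 → C:3 H:7
  + CH(CH3)2 → C:3 H:7
  + CHO → C:1 H:1 O:1
Element totals:
  C: 13
  H: 18
  O: 2
Molecular formula: C13H18O2.
DoU = (2C + 2 + N − H − X) / 2 = (2·13 + 2 + 0 − 18 − 0) / 2 = 5.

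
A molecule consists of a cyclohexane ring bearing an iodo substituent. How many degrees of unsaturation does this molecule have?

Atom tally by fragment:
  cyclohexane ring core → C:6 H:12
  (− 1 ring H displaced by substituents)
  + I → I:1
Element totals:
  C: 6
  H: 11
  I: 1
Molecular formula: C6H11I.
DoU = (2C + 2 + N − H − X) / 2 = (2·6 + 2 + 0 − 11 − 1) / 2 = 1.

1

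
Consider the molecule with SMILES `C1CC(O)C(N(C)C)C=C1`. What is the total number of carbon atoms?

Atom tally by fragment:
  cyclohexene ring core → C:6 H:10
  (− 2 ring H displaced by substituents)
  + OH → O:1 H:1
  + N(CH3)2 → N:1 C:2 H:6
Element totals:
  C: 8
  H: 15
  N: 1
  O: 1

8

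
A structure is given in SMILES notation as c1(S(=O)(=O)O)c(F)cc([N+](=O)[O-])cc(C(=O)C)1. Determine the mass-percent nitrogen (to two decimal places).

Atom tally by fragment:
  benzene ring core → C:6 H:6
  (− 4 ring H displaced by substituents)
  + SO3H → S:1 O:3 H:1
  + F → F:1
  + NO2 → N:1 O:2
  + COCH3 → C:2 H:3 O:1
Element totals:
  C: 8
  H: 6
  F: 1
  N: 1
  O: 6
  S: 1
Molecular formula: C8H6FNO6S.
Molar mass = 263.195 g/mol.
Mass from N: 1 × 14.007 = 14.007 g/mol.
%N = 14.007 / 263.195 × 100 = 5.32%.

5.32%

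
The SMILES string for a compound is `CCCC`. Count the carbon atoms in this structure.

Atom tally by fragment:
  CH3 → C:1 H:3
  CH2 → C:1 H:2
  CH2 → C:1 H:2
  CH3 → C:1 H:3
Element totals:
  C: 4
  H: 10

4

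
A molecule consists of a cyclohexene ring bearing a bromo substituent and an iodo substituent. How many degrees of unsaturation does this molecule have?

Atom tally by fragment:
  cyclohexene ring core → C:6 H:10
  (− 2 ring H displaced by substituents)
  + Br → Br:1
  + I → I:1
Element totals:
  C: 6
  H: 8
  Br: 1
  I: 1
Molecular formula: C6H8BrI.
DoU = (2C + 2 + N − H − X) / 2 = (2·6 + 2 + 0 − 8 − 2) / 2 = 2.

2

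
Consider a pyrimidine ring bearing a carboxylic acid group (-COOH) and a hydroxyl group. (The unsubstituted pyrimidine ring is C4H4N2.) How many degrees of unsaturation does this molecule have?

5

Atom tally by fragment:
  pyrimidine ring core → C:4 H:4 N:2
  (− 2 ring H displaced by substituents)
  + COOH → C:1 H:1 O:2
  + OH → O:1 H:1
Element totals:
  C: 5
  H: 4
  N: 2
  O: 3
Molecular formula: C5H4N2O3.
DoU = (2C + 2 + N − H − X) / 2 = (2·5 + 2 + 2 − 4 − 0) / 2 = 5.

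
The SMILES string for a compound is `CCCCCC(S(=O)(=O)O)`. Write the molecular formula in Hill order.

Atom tally by fragment:
  CH3 → C:1 H:3
  CH2 → C:1 H:2
  CH2 → C:1 H:2
  CH2 → C:1 H:2
  CH2 → C:1 H:2
  CH2SO3H → C:1 H:3 S:1 O:3
Element totals:
  C: 6
  H: 14
  O: 3
  S: 1

C6H14O3S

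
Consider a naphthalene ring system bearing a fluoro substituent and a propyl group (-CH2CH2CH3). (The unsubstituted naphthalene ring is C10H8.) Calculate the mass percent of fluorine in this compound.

10.09%

Atom tally by fragment:
  naphthalene ring system core → C:10 H:8
  (− 2 ring H displaced by substituents)
  + F → F:1
  + CH2CH2CH3 → C:3 H:7
Element totals:
  C: 13
  H: 13
  F: 1
Molecular formula: C13H13F.
Molar mass = 188.245 g/mol.
Mass from F: 1 × 18.998 = 18.998 g/mol.
%F = 18.998 / 188.245 × 100 = 10.09%.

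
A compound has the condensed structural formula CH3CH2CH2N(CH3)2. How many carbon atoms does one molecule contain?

Element totals:
  C: 5
  H: 13
  N: 1

5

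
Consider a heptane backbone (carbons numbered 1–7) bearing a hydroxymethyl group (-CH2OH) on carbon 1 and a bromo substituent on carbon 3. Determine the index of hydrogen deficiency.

0

Atom tally by fragment:
  HOCH2CH2 → C:2 H:5 O:1
  CH2 → C:1 H:2
  CH(Br) → C:1 H:1 Br:1
  CH2 → C:1 H:2
  CH2 → C:1 H:2
  CH2 → C:1 H:2
  CH3 → C:1 H:3
Element totals:
  C: 8
  H: 17
  Br: 1
  O: 1
Molecular formula: C8H17BrO.
DoU = (2C + 2 + N − H − X) / 2 = (2·8 + 2 + 0 − 17 − 1) / 2 = 0.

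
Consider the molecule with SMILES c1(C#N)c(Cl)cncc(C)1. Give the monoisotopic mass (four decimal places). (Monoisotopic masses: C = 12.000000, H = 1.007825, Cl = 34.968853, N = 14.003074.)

Atom tally by fragment:
  pyridine ring core → C:5 H:5 N:1
  (− 3 ring H displaced by substituents)
  + CN → C:1 N:1
  + Cl → Cl:1
  + CH3 → C:1 H:3
Element totals:
  C: 7
  H: 5
  Cl: 1
  N: 2
Molecular formula: C7H5ClN2.
  M = 7(12.0) + 5(1.007825) + 34.968853 + 2(14.003074)
    = 84.000000 + 5.039125 + 34.968853 + 28.006148 = 152.014126

152.0141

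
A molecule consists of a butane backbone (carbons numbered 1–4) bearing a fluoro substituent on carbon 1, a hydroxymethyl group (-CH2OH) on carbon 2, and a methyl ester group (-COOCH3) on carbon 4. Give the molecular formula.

C7H13FO3

Atom tally by fragment:
  FCH2 → C:1 H:2 F:1
  CH(CH2OH) → C:2 H:4 O:1
  CH2 → C:1 H:2
  CH2COOCH3 → C:3 H:5 O:2
Element totals:
  C: 7
  H: 13
  F: 1
  O: 3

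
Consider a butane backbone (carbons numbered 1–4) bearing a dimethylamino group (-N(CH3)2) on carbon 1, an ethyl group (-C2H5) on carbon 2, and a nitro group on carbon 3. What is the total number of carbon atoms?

8

Atom tally by fragment:
  (CH3)2NCH2 → C:3 H:8 N:1
  CH(C2H5) → C:3 H:6
  CH(NO2) → C:1 H:1 N:1 O:2
  CH3 → C:1 H:3
Element totals:
  C: 8
  H: 18
  N: 2
  O: 2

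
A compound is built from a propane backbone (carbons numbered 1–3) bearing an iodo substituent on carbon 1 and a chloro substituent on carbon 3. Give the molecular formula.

C3H6ClI

Atom tally by fragment:
  ICH2 → C:1 H:2 I:1
  CH2 → C:1 H:2
  CH2Cl → C:1 H:2 Cl:1
Element totals:
  C: 3
  H: 6
  Cl: 1
  I: 1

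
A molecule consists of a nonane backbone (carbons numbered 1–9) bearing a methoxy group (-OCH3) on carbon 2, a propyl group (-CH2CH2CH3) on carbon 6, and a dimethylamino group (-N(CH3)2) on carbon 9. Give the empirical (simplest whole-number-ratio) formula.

C15H33NO

Atom tally by fragment:
  CH3 → C:1 H:3
  CH(OCH3) → C:2 H:4 O:1
  CH2 → C:1 H:2
  CH2 → C:1 H:2
  CH2 → C:1 H:2
  CH(CH2CH2CH3) → C:4 H:8
  CH2 → C:1 H:2
  CH2 → C:1 H:2
  CH2N(CH3)2 → C:3 H:8 N:1
Element totals:
  C: 15
  H: 33
  N: 1
  O: 1
Molecular formula: C15H33NO.
gcd of subscripts (15, 33, 1, 1) = 1, so the empirical formula equals the molecular formula.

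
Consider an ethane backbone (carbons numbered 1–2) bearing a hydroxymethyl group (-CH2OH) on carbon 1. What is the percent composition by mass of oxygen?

Atom tally by fragment:
  HOCH2CH2 → C:2 H:5 O:1
  CH3 → C:1 H:3
Element totals:
  C: 3
  H: 8
  O: 1
Molecular formula: C3H8O.
Molar mass = 60.096 g/mol.
Mass from O: 1 × 15.999 = 15.999 g/mol.
%O = 15.999 / 60.096 × 100 = 26.62%.

26.62%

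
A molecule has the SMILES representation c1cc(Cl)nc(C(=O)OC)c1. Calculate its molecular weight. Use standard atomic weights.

Atom tally by fragment:
  pyridine ring core → C:5 H:5 N:1
  (− 2 ring H displaced by substituents)
  + Cl → Cl:1
  + COOCH3 → C:2 H:3 O:2
Element totals:
  C: 7
  H: 6
  Cl: 1
  N: 1
  O: 2
Molecular formula: C7H6ClNO2.
  M = 7(12.011) + 6(1.008) + 35.45 + 14.007 + 2(15.999)
    = 84.077 + 6.048 + 35.450 + 14.007 + 31.998 = 171.580

171.58 g/mol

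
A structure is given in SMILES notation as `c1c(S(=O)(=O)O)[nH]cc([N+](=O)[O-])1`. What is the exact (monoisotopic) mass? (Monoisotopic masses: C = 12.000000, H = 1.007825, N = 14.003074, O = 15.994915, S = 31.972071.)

191.9841

Atom tally by fragment:
  pyrrole ring core → C:4 H:5 N:1
  (− 2 ring H displaced by substituents)
  + SO3H → S:1 O:3 H:1
  + NO2 → N:1 O:2
Element totals:
  C: 4
  H: 4
  N: 2
  O: 5
  S: 1
Molecular formula: C4H4N2O5S.
  M = 4(12.0) + 4(1.007825) + 2(14.003074) + 5(15.994915) + 31.972071
    = 48.000000 + 4.031300 + 28.006148 + 79.974575 + 31.972071 = 191.984094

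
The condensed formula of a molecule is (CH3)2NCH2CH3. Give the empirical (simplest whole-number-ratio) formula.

C4H11N

Atom tally by fragment:
  (CH3)2NCH2 → C:3 H:8 N:1
  CH3 → C:1 H:3
Element totals:
  C: 4
  H: 11
  N: 1
Molecular formula: C4H11N.
gcd of subscripts (4, 11, 1) = 1, so the empirical formula equals the molecular formula.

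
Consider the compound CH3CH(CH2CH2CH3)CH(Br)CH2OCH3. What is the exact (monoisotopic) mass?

Atom tally by fragment:
  CH3 → C:1 H:3
  CH(CH2CH2CH3) → C:4 H:8
  CH(Br) → C:1 H:1 Br:1
  CH2OCH3 → C:2 H:5 O:1
Element totals:
  C: 8
  H: 17
  Br: 1
  O: 1
Molecular formula: C8H17BrO.
  M = 8(12.0) + 17(1.007825) + 78.918338 + 15.994915
    = 96.000000 + 17.133025 + 78.918338 + 15.994915 = 208.046278

208.0463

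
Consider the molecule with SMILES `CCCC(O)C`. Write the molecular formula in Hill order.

C5H12O

Atom tally by fragment:
  CH3 → C:1 H:3
  CH2 → C:1 H:2
  CH2 → C:1 H:2
  CH(OH) → C:1 H:2 O:1
  CH3 → C:1 H:3
Element totals:
  C: 5
  H: 12
  O: 1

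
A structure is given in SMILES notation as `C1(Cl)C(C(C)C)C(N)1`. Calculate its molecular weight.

133.62 g/mol

Atom tally by fragment:
  cyclopropane ring core → C:3 H:6
  (− 3 ring H displaced by substituents)
  + Cl → Cl:1
  + CH(CH3)2 → C:3 H:7
  + NH2 → N:1 H:2
Element totals:
  C: 6
  H: 12
  Cl: 1
  N: 1
Molecular formula: C6H12ClN.
  M = 6(12.011) + 12(1.008) + 35.45 + 14.007
    = 72.066 + 12.096 + 35.450 + 14.007 = 133.619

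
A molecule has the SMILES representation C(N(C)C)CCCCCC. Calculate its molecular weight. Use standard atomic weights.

Atom tally by fragment:
  (CH3)2NCH2 → C:3 H:8 N:1
  CH2 → C:1 H:2
  CH2 → C:1 H:2
  CH2 → C:1 H:2
  CH2 → C:1 H:2
  CH2 → C:1 H:2
  CH3 → C:1 H:3
Element totals:
  C: 9
  H: 21
  N: 1
Molecular formula: C9H21N.
  M = 9(12.011) + 21(1.008) + 14.007
    = 108.099 + 21.168 + 14.007 = 143.274

143.27 g/mol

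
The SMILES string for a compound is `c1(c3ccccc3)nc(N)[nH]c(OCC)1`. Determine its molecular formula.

C11H13N3O

Atom tally by fragment:
  imidazole ring core → C:3 H:4 N:2
  (− 3 ring H displaced by substituents)
  + C6H5 → C:6 H:5
  + NH2 → N:1 H:2
  + OC2H5 → C:2 H:5 O:1
Element totals:
  C: 11
  H: 13
  N: 3
  O: 1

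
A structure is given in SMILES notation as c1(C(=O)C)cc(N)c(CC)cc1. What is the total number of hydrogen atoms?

13

Atom tally by fragment:
  benzene ring core → C:6 H:6
  (− 3 ring H displaced by substituents)
  + COCH3 → C:2 H:3 O:1
  + NH2 → N:1 H:2
  + C2H5 → C:2 H:5
Element totals:
  C: 10
  H: 13
  N: 1
  O: 1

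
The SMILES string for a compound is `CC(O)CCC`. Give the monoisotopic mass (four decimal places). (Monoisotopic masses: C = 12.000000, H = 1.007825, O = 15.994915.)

88.0888

Atom tally by fragment:
  CH3 → C:1 H:3
  CH(OH) → C:1 H:2 O:1
  CH2 → C:1 H:2
  CH2 → C:1 H:2
  CH3 → C:1 H:3
Element totals:
  C: 5
  H: 12
  O: 1
Molecular formula: C5H12O.
  M = 5(12.0) + 12(1.007825) + 15.994915
    = 60.000000 + 12.093900 + 15.994915 = 88.088815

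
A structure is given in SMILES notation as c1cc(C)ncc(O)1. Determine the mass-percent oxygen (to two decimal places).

Atom tally by fragment:
  pyridine ring core → C:5 H:5 N:1
  (− 2 ring H displaced by substituents)
  + CH3 → C:1 H:3
  + OH → O:1 H:1
Element totals:
  C: 6
  H: 7
  N: 1
  O: 1
Molecular formula: C6H7NO.
Molar mass = 109.128 g/mol.
Mass from O: 1 × 15.999 = 15.999 g/mol.
%O = 15.999 / 109.128 × 100 = 14.66%.

14.66%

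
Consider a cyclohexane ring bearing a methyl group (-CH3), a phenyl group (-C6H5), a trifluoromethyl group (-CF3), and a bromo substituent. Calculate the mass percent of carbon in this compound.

52.36%

Atom tally by fragment:
  cyclohexane ring core → C:6 H:12
  (− 4 ring H displaced by substituents)
  + CH3 → C:1 H:3
  + C6H5 → C:6 H:5
  + CF3 → C:1 F:3
  + Br → Br:1
Element totals:
  C: 14
  H: 16
  Br: 1
  F: 3
Molecular formula: C14H16BrF3.
Molar mass = 321.180 g/mol.
Mass from C: 14 × 12.011 = 168.154 g/mol.
%C = 168.154 / 321.180 × 100 = 52.36%.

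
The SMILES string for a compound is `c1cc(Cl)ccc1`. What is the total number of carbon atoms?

6

Atom tally by fragment:
  benzene ring core → C:6 H:6
  (− 1 ring H displaced by substituents)
  + Cl → Cl:1
Element totals:
  C: 6
  H: 5
  Cl: 1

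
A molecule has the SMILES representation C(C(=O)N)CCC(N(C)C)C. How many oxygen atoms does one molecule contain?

Atom tally by fragment:
  H2NOCCH2 → C:2 H:4 O:1 N:1
  CH2 → C:1 H:2
  CH2 → C:1 H:2
  CH(N(CH3)2) → C:3 H:7 N:1
  CH3 → C:1 H:3
Element totals:
  C: 8
  H: 18
  N: 2
  O: 1

1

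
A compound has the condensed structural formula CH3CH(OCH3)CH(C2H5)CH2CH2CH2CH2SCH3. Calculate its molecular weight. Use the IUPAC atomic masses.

Atom tally by fragment:
  CH3 → C:1 H:3
  CH(OCH3) → C:2 H:4 O:1
  CH(C2H5) → C:3 H:6
  CH2 → C:1 H:2
  CH2 → C:1 H:2
  CH2 → C:1 H:2
  CH2SCH3 → C:2 H:5 S:1
Element totals:
  C: 11
  H: 24
  O: 1
  S: 1
Molecular formula: C11H24OS.
  M = 11(12.011) + 24(1.008) + 15.999 + 32.06
    = 132.121 + 24.192 + 15.999 + 32.060 = 204.372

204.37 g/mol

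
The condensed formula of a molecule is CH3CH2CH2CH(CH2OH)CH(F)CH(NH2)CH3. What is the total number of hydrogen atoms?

Atom tally by fragment:
  CH3 → C:1 H:3
  CH2 → C:1 H:2
  CH2 → C:1 H:2
  CH(CH2OH) → C:2 H:4 O:1
  CH(F) → C:1 H:1 F:1
  CH(NH2) → C:1 H:3 N:1
  CH3 → C:1 H:3
Element totals:
  C: 8
  H: 18
  F: 1
  N: 1
  O: 1

18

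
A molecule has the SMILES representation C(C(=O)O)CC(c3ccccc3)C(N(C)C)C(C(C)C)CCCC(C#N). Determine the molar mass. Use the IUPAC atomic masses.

Atom tally by fragment:
  HOOCCH2 → C:2 H:3 O:2
  CH2 → C:1 H:2
  CH(C6H5) → C:7 H:6
  CH(N(CH3)2) → C:3 H:7 N:1
  CH(CH(CH3)2) → C:4 H:8
  CH2 → C:1 H:2
  CH2 → C:1 H:2
  CH2 → C:1 H:2
  CH2CN → C:2 H:2 N:1
Element totals:
  C: 22
  H: 34
  N: 2
  O: 2
Molecular formula: C22H34N2O2.
  M = 22(12.011) + 34(1.008) + 2(14.007) + 2(15.999)
    = 264.242 + 34.272 + 28.014 + 31.998 = 358.526

358.53 g/mol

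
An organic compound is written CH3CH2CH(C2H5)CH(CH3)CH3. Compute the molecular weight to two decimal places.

Element totals:
  C: 8
  H: 18
Molecular formula: C8H18.
  M = 8(12.011) + 18(1.008)
    = 96.088 + 18.144 = 114.232

114.23 g/mol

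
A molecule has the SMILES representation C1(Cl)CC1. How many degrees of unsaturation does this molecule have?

1

Atom tally by fragment:
  cyclopropane ring core → C:3 H:6
  (− 1 ring H displaced by substituents)
  + Cl → Cl:1
Element totals:
  C: 3
  H: 5
  Cl: 1
Molecular formula: C3H5Cl.
DoU = (2C + 2 + N − H − X) / 2 = (2·3 + 2 + 0 − 5 − 1) / 2 = 1.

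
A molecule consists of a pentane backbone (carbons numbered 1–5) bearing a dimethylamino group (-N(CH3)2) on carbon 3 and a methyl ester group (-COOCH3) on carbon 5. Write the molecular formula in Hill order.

Atom tally by fragment:
  CH3 → C:1 H:3
  CH2 → C:1 H:2
  CH(N(CH3)2) → C:3 H:7 N:1
  CH2 → C:1 H:2
  CH2COOCH3 → C:3 H:5 O:2
Element totals:
  C: 9
  H: 19
  N: 1
  O: 2

C9H19NO2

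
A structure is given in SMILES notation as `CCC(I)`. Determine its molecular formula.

Atom tally by fragment:
  CH3 → C:1 H:3
  CH2 → C:1 H:2
  CH2I → C:1 H:2 I:1
Element totals:
  C: 3
  H: 7
  I: 1

C3H7I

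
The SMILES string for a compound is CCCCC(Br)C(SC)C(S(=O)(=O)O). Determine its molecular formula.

C8H17BrO3S2

Atom tally by fragment:
  CH3 → C:1 H:3
  CH2 → C:1 H:2
  CH2 → C:1 H:2
  CH2 → C:1 H:2
  CH(Br) → C:1 H:1 Br:1
  CH(SCH3) → C:2 H:4 S:1
  CH2SO3H → C:1 H:3 S:1 O:3
Element totals:
  C: 8
  H: 17
  Br: 1
  O: 3
  S: 2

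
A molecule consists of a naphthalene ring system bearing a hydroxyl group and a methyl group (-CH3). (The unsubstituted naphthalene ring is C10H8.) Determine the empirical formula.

C11H10O

Atom tally by fragment:
  naphthalene ring system core → C:10 H:8
  (− 2 ring H displaced by substituents)
  + OH → O:1 H:1
  + CH3 → C:1 H:3
Element totals:
  C: 11
  H: 10
  O: 1
Molecular formula: C11H10O.
gcd of subscripts (11, 10, 1) = 1, so the empirical formula equals the molecular formula.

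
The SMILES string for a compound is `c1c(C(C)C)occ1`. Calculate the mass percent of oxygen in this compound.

14.52%

Atom tally by fragment:
  furan ring core → C:4 H:4 O:1
  (− 1 ring H displaced by substituents)
  + CH(CH3)2 → C:3 H:7
Element totals:
  C: 7
  H: 10
  O: 1
Molecular formula: C7H10O.
Molar mass = 110.156 g/mol.
Mass from O: 1 × 15.999 = 15.999 g/mol.
%O = 15.999 / 110.156 × 100 = 14.52%.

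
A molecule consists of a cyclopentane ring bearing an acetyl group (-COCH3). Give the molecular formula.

Atom tally by fragment:
  cyclopentane ring core → C:5 H:10
  (− 1 ring H displaced by substituents)
  + COCH3 → C:2 H:3 O:1
Element totals:
  C: 7
  H: 12
  O: 1

C7H12O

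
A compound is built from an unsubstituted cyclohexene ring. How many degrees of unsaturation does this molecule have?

Atom tally by fragment:
  cyclohexene ring core → C:6 H:10
Element totals:
  C: 6
  H: 10
Molecular formula: C6H10.
DoU = (2C + 2 + N − H − X) / 2 = (2·6 + 2 + 0 − 10 − 0) / 2 = 2.

2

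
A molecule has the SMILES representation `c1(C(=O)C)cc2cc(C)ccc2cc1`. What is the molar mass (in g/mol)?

184.24 g/mol

Atom tally by fragment:
  naphthalene ring system core → C:10 H:8
  (− 2 ring H displaced by substituents)
  + COCH3 → C:2 H:3 O:1
  + CH3 → C:1 H:3
Element totals:
  C: 13
  H: 12
  O: 1
Molecular formula: C13H12O.
  M = 13(12.011) + 12(1.008) + 15.999
    = 156.143 + 12.096 + 15.999 = 184.238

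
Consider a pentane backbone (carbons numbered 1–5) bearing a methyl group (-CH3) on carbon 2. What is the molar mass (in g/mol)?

86.18 g/mol

Atom tally by fragment:
  CH3 → C:1 H:3
  CH(CH3) → C:2 H:4
  CH2 → C:1 H:2
  CH2 → C:1 H:2
  CH3 → C:1 H:3
Element totals:
  C: 6
  H: 14
Molecular formula: C6H14.
  M = 6(12.011) + 14(1.008)
    = 72.066 + 14.112 = 86.178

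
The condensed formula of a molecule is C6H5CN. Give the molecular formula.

Atom tally by fragment:
  benzene ring core → C:6 H:6
  (− 1 ring H displaced by substituents)
  + CN → C:1 N:1
Element totals:
  C: 7
  H: 5
  N: 1

C7H5N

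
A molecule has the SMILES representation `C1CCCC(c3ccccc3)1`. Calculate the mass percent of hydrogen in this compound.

Atom tally by fragment:
  cyclopentane ring core → C:5 H:10
  (− 1 ring H displaced by substituents)
  + C6H5 → C:6 H:5
Element totals:
  C: 11
  H: 14
Molecular formula: C11H14.
Molar mass = 146.233 g/mol.
Mass from H: 14 × 1.008 = 14.112 g/mol.
%H = 14.112 / 146.233 × 100 = 9.65%.

9.65%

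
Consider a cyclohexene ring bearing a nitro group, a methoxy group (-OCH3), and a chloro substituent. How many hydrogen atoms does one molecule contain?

10

Atom tally by fragment:
  cyclohexene ring core → C:6 H:10
  (− 3 ring H displaced by substituents)
  + NO2 → N:1 O:2
  + OCH3 → C:1 H:3 O:1
  + Cl → Cl:1
Element totals:
  C: 7
  H: 10
  Cl: 1
  N: 1
  O: 3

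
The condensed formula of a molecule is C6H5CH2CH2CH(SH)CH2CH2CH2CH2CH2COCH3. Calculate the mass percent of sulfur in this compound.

12.12%

Atom tally by fragment:
  C6H5CH2 → C:7 H:7
  CH2 → C:1 H:2
  CH(SH) → C:1 H:2 S:1
  CH2 → C:1 H:2
  CH2 → C:1 H:2
  CH2 → C:1 H:2
  CH2 → C:1 H:2
  CH2COCH3 → C:3 H:5 O:1
Element totals:
  C: 16
  H: 24
  O: 1
  S: 1
Molecular formula: C16H24OS.
Molar mass = 264.427 g/mol.
Mass from S: 1 × 32.06 = 32.060 g/mol.
%S = 32.060 / 264.427 × 100 = 12.12%.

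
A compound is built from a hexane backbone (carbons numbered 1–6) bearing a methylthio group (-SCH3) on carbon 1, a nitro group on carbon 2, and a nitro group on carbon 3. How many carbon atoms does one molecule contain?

7

Atom tally by fragment:
  CH3SCH2 → C:2 H:5 S:1
  CH(NO2) → C:1 H:1 N:1 O:2
  CH(NO2) → C:1 H:1 N:1 O:2
  CH2 → C:1 H:2
  CH2 → C:1 H:2
  CH3 → C:1 H:3
Element totals:
  C: 7
  H: 14
  N: 2
  O: 4
  S: 1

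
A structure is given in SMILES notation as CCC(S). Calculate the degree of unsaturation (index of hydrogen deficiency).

0

Atom tally by fragment:
  CH3 → C:1 H:3
  CH2 → C:1 H:2
  CH2SH → C:1 H:3 S:1
Element totals:
  C: 3
  H: 8
  S: 1
Molecular formula: C3H8S.
DoU = (2C + 2 + N − H − X) / 2 = (2·3 + 2 + 0 − 8 − 0) / 2 = 0.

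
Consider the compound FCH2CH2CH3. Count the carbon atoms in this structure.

3

Atom tally by fragment:
  FCH2 → C:1 H:2 F:1
  CH2 → C:1 H:2
  CH3 → C:1 H:3
Element totals:
  C: 3
  H: 7
  F: 1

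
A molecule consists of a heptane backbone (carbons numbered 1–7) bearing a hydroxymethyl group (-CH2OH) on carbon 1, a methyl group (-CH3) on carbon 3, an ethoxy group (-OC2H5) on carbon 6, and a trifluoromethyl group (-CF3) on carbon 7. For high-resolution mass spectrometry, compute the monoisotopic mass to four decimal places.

Atom tally by fragment:
  HOCH2CH2 → C:2 H:5 O:1
  CH2 → C:1 H:2
  CH(CH3) → C:2 H:4
  CH2 → C:1 H:2
  CH2 → C:1 H:2
  CH(OC2H5) → C:3 H:6 O:1
  CH2CF3 → C:2 H:2 F:3
Element totals:
  C: 12
  H: 23
  F: 3
  O: 2
Molecular formula: C12H23F3O2.
  M = 12(12.0) + 23(1.007825) + 3(18.998403) + 2(15.994915)
    = 144.000000 + 23.179975 + 56.995209 + 31.989830 = 256.165014

256.1650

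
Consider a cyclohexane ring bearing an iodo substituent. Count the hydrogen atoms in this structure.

Atom tally by fragment:
  cyclohexane ring core → C:6 H:12
  (− 1 ring H displaced by substituents)
  + I → I:1
Element totals:
  C: 6
  H: 11
  I: 1

11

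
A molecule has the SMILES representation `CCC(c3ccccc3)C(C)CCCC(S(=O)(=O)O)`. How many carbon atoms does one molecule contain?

Atom tally by fragment:
  CH3 → C:1 H:3
  CH2 → C:1 H:2
  CH(C6H5) → C:7 H:6
  CH(CH3) → C:2 H:4
  CH2 → C:1 H:2
  CH2 → C:1 H:2
  CH2 → C:1 H:2
  CH2SO3H → C:1 H:3 S:1 O:3
Element totals:
  C: 15
  H: 24
  O: 3
  S: 1

15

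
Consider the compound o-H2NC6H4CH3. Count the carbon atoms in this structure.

Atom tally by fragment:
  benzene ring core → C:6 H:6
  (− 2 ring H displaced by substituents)
  + NH2 → N:1 H:2
  + CH3 → C:1 H:3
Element totals:
  C: 7
  H: 9
  N: 1

7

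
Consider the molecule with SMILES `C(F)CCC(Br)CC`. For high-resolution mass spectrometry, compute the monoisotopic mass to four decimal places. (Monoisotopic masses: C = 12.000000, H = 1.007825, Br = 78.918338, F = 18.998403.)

Atom tally by fragment:
  FCH2 → C:1 H:2 F:1
  CH2 → C:1 H:2
  CH2 → C:1 H:2
  CH(Br) → C:1 H:1 Br:1
  CH2 → C:1 H:2
  CH3 → C:1 H:3
Element totals:
  C: 6
  H: 12
  Br: 1
  F: 1
Molecular formula: C6H12BrF.
  M = 6(12.0) + 12(1.007825) + 78.918338 + 18.998403
    = 72.000000 + 12.093900 + 78.918338 + 18.998403 = 182.010641

182.0106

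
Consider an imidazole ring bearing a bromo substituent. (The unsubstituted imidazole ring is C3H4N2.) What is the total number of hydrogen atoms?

Atom tally by fragment:
  imidazole ring core → C:3 H:4 N:2
  (− 1 ring H displaced by substituents)
  + Br → Br:1
Element totals:
  C: 3
  H: 3
  Br: 1
  N: 2

3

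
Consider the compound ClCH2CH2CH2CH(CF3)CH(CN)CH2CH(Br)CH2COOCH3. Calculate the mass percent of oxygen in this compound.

8.45%

Element totals:
  C: 12
  H: 16
  Br: 1
  Cl: 1
  F: 3
  N: 1
  O: 2
Molecular formula: C12H16BrClF3NO2.
Molar mass = 378.613 g/mol.
Mass from O: 2 × 15.999 = 31.998 g/mol.
%O = 31.998 / 378.613 × 100 = 8.45%.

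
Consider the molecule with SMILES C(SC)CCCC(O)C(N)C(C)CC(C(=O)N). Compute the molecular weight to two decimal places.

262.41 g/mol

Atom tally by fragment:
  CH3SCH2 → C:2 H:5 S:1
  CH2 → C:1 H:2
  CH2 → C:1 H:2
  CH2 → C:1 H:2
  CH(OH) → C:1 H:2 O:1
  CH(NH2) → C:1 H:3 N:1
  CH(CH3) → C:2 H:4
  CH2 → C:1 H:2
  CH2CONH2 → C:2 H:4 O:1 N:1
Element totals:
  C: 12
  H: 26
  N: 2
  O: 2
  S: 1
Molecular formula: C12H26N2O2S.
  M = 12(12.011) + 26(1.008) + 2(14.007) + 2(15.999) + 32.06
    = 144.132 + 26.208 + 28.014 + 31.998 + 32.060 = 262.412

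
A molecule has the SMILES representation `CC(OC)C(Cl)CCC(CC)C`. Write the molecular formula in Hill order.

Atom tally by fragment:
  CH3 → C:1 H:3
  CH(OCH3) → C:2 H:4 O:1
  CH(Cl) → C:1 H:1 Cl:1
  CH2 → C:1 H:2
  CH2 → C:1 H:2
  CH(C2H5) → C:3 H:6
  CH3 → C:1 H:3
Element totals:
  C: 10
  H: 21
  Cl: 1
  O: 1

C10H21ClO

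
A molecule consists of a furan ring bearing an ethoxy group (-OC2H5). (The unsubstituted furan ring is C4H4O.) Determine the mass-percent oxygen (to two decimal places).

Atom tally by fragment:
  furan ring core → C:4 H:4 O:1
  (− 1 ring H displaced by substituents)
  + OC2H5 → C:2 H:5 O:1
Element totals:
  C: 6
  H: 8
  O: 2
Molecular formula: C6H8O2.
Molar mass = 112.128 g/mol.
Mass from O: 2 × 15.999 = 31.998 g/mol.
%O = 31.998 / 112.128 × 100 = 28.54%.

28.54%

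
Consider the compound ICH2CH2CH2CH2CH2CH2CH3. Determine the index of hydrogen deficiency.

0

Element totals:
  C: 7
  H: 15
  I: 1
Molecular formula: C7H15I.
DoU = (2C + 2 + N − H − X) / 2 = (2·7 + 2 + 0 − 15 − 1) / 2 = 0.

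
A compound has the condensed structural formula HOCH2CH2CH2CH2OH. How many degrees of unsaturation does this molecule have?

0

Atom tally by fragment:
  HOCH2CH2 → C:2 H:5 O:1
  CH2CH2OH → C:2 H:5 O:1
Element totals:
  C: 4
  H: 10
  O: 2
Molecular formula: C4H10O2.
DoU = (2C + 2 + N − H − X) / 2 = (2·4 + 2 + 0 − 10 − 0) / 2 = 0.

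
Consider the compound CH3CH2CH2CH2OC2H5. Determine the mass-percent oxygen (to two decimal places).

Atom tally by fragment:
  CH3 → C:1 H:3
  CH2 → C:1 H:2
  CH2 → C:1 H:2
  CH2OC2H5 → C:3 H:7 O:1
Element totals:
  C: 6
  H: 14
  O: 1
Molecular formula: C6H14O.
Molar mass = 102.177 g/mol.
Mass from O: 1 × 15.999 = 15.999 g/mol.
%O = 15.999 / 102.177 × 100 = 15.66%.

15.66%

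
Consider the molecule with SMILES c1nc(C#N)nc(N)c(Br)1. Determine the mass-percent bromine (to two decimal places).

Atom tally by fragment:
  pyrimidine ring core → C:4 H:4 N:2
  (− 3 ring H displaced by substituents)
  + CN → C:1 N:1
  + NH2 → N:1 H:2
  + Br → Br:1
Element totals:
  C: 5
  H: 3
  Br: 1
  N: 4
Molecular formula: C5H3BrN4.
Molar mass = 199.011 g/mol.
Mass from Br: 1 × 79.904 = 79.904 g/mol.
%Br = 79.904 / 199.011 × 100 = 40.15%.

40.15%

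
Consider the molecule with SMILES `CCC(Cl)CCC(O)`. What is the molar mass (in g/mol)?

136.62 g/mol

Atom tally by fragment:
  CH3 → C:1 H:3
  CH2 → C:1 H:2
  CH(Cl) → C:1 H:1 Cl:1
  CH2 → C:1 H:2
  CH2 → C:1 H:2
  CH2OH → C:1 H:3 O:1
Element totals:
  C: 6
  H: 13
  Cl: 1
  O: 1
Molecular formula: C6H13ClO.
  M = 6(12.011) + 13(1.008) + 35.45 + 15.999
    = 72.066 + 13.104 + 35.450 + 15.999 = 136.619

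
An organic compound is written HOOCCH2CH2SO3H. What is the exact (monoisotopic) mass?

153.9936

Element totals:
  C: 3
  H: 6
  O: 5
  S: 1
Molecular formula: C3H6O5S.
  M = 3(12.0) + 6(1.007825) + 5(15.994915) + 31.972071
    = 36.000000 + 6.046950 + 79.974575 + 31.972071 = 153.993596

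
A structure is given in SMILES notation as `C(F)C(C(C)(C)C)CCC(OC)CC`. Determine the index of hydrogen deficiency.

0

Atom tally by fragment:
  FCH2 → C:1 H:2 F:1
  CH(C(CH3)3) → C:5 H:10
  CH2 → C:1 H:2
  CH2 → C:1 H:2
  CH(OCH3) → C:2 H:4 O:1
  CH2 → C:1 H:2
  CH3 → C:1 H:3
Element totals:
  C: 12
  H: 25
  F: 1
  O: 1
Molecular formula: C12H25FO.
DoU = (2C + 2 + N − H − X) / 2 = (2·12 + 2 + 0 − 25 − 1) / 2 = 0.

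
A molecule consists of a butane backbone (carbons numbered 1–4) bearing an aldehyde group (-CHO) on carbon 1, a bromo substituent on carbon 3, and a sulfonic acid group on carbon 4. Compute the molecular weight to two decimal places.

245.09 g/mol

Atom tally by fragment:
  OHCCH2 → C:2 H:3 O:1
  CH2 → C:1 H:2
  CH(Br) → C:1 H:1 Br:1
  CH2SO3H → C:1 H:3 S:1 O:3
Element totals:
  C: 5
  H: 9
  Br: 1
  O: 4
  S: 1
Molecular formula: C5H9BrO4S.
  M = 5(12.011) + 9(1.008) + 79.904 + 4(15.999) + 32.06
    = 60.055 + 9.072 + 79.904 + 63.996 + 32.060 = 245.087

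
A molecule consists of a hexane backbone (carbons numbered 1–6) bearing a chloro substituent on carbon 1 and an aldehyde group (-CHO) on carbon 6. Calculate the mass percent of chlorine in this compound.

Atom tally by fragment:
  ClCH2 → C:1 H:2 Cl:1
  CH2 → C:1 H:2
  CH2 → C:1 H:2
  CH2 → C:1 H:2
  CH2 → C:1 H:2
  CH2CHO → C:2 H:3 O:1
Element totals:
  C: 7
  H: 13
  Cl: 1
  O: 1
Molecular formula: C7H13ClO.
Molar mass = 148.630 g/mol.
Mass from Cl: 1 × 35.45 = 35.450 g/mol.
%Cl = 35.450 / 148.630 × 100 = 23.85%.

23.85%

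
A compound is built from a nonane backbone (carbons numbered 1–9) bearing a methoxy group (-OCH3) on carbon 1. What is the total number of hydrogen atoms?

22

Atom tally by fragment:
  CH3OCH2 → C:2 H:5 O:1
  CH2 → C:1 H:2
  CH2 → C:1 H:2
  CH2 → C:1 H:2
  CH2 → C:1 H:2
  CH2 → C:1 H:2
  CH2 → C:1 H:2
  CH2 → C:1 H:2
  CH3 → C:1 H:3
Element totals:
  C: 10
  H: 22
  O: 1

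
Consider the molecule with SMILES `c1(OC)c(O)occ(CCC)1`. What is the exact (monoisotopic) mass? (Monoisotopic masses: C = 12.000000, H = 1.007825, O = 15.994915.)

Atom tally by fragment:
  furan ring core → C:4 H:4 O:1
  (− 3 ring H displaced by substituents)
  + OCH3 → C:1 H:3 O:1
  + OH → O:1 H:1
  + CH2CH2CH3 → C:3 H:7
Element totals:
  C: 8
  H: 12
  O: 3
Molecular formula: C8H12O3.
  M = 8(12.0) + 12(1.007825) + 3(15.994915)
    = 96.000000 + 12.093900 + 47.984745 = 156.078645

156.0786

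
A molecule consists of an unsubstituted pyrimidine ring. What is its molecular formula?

C4H4N2

Atom tally by fragment:
  pyrimidine ring core → C:4 H:4 N:2
Element totals:
  C: 4
  H: 4
  N: 2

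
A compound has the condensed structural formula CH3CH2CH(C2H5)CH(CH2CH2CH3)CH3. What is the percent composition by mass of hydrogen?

Atom tally by fragment:
  CH3 → C:1 H:3
  CH2 → C:1 H:2
  CH(C2H5) → C:3 H:6
  CH(CH2CH2CH3) → C:4 H:8
  CH3 → C:1 H:3
Element totals:
  C: 10
  H: 22
Molecular formula: C10H22.
Molar mass = 142.286 g/mol.
Mass from H: 22 × 1.008 = 22.176 g/mol.
%H = 22.176 / 142.286 × 100 = 15.59%.

15.59%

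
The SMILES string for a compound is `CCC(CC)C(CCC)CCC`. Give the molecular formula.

C12H26

Atom tally by fragment:
  CH3 → C:1 H:3
  CH2 → C:1 H:2
  CH(C2H5) → C:3 H:6
  CH(CH2CH2CH3) → C:4 H:8
  CH2 → C:1 H:2
  CH2 → C:1 H:2
  CH3 → C:1 H:3
Element totals:
  C: 12
  H: 26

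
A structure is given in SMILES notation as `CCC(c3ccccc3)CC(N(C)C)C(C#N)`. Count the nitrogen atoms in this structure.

Atom tally by fragment:
  CH3 → C:1 H:3
  CH2 → C:1 H:2
  CH(C6H5) → C:7 H:6
  CH2 → C:1 H:2
  CH(N(CH3)2) → C:3 H:7 N:1
  CH2CN → C:2 H:2 N:1
Element totals:
  C: 15
  H: 22
  N: 2

2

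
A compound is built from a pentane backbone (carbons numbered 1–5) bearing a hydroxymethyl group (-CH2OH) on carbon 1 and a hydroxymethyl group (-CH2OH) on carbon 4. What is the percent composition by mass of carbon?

63.60%

Atom tally by fragment:
  HOCH2CH2 → C:2 H:5 O:1
  CH2 → C:1 H:2
  CH2 → C:1 H:2
  CH(CH2OH) → C:2 H:4 O:1
  CH3 → C:1 H:3
Element totals:
  C: 7
  H: 16
  O: 2
Molecular formula: C7H16O2.
Molar mass = 132.203 g/mol.
Mass from C: 7 × 12.011 = 84.077 g/mol.
%C = 84.077 / 132.203 × 100 = 63.60%.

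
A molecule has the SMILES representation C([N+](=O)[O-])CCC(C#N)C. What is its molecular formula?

C6H10N2O2

Atom tally by fragment:
  O2NCH2 → C:1 H:2 N:1 O:2
  CH2 → C:1 H:2
  CH2 → C:1 H:2
  CH(CN) → C:2 H:1 N:1
  CH3 → C:1 H:3
Element totals:
  C: 6
  H: 10
  N: 2
  O: 2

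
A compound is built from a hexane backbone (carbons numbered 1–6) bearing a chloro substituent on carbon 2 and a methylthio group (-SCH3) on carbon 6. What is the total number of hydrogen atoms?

Atom tally by fragment:
  CH3 → C:1 H:3
  CH(Cl) → C:1 H:1 Cl:1
  CH2 → C:1 H:2
  CH2 → C:1 H:2
  CH2 → C:1 H:2
  CH2SCH3 → C:2 H:5 S:1
Element totals:
  C: 7
  H: 15
  Cl: 1
  S: 1

15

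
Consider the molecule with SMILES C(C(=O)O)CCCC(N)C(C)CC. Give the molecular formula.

C10H21NO2

Atom tally by fragment:
  HOOCCH2 → C:2 H:3 O:2
  CH2 → C:1 H:2
  CH2 → C:1 H:2
  CH2 → C:1 H:2
  CH(NH2) → C:1 H:3 N:1
  CH(CH3) → C:2 H:4
  CH2 → C:1 H:2
  CH3 → C:1 H:3
Element totals:
  C: 10
  H: 21
  N: 1
  O: 2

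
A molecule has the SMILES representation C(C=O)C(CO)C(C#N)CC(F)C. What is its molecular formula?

C9H14FNO2

Atom tally by fragment:
  OHCCH2 → C:2 H:3 O:1
  CH(CH2OH) → C:2 H:4 O:1
  CH(CN) → C:2 H:1 N:1
  CH2 → C:1 H:2
  CH(F) → C:1 H:1 F:1
  CH3 → C:1 H:3
Element totals:
  C: 9
  H: 14
  F: 1
  N: 1
  O: 2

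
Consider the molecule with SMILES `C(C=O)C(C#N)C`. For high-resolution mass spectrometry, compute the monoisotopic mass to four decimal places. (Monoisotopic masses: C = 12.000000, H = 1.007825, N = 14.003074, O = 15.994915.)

Atom tally by fragment:
  OHCCH2 → C:2 H:3 O:1
  CH(CN) → C:2 H:1 N:1
  CH3 → C:1 H:3
Element totals:
  C: 5
  H: 7
  N: 1
  O: 1
Molecular formula: C5H7NO.
  M = 5(12.0) + 7(1.007825) + 14.003074 + 15.994915
    = 60.000000 + 7.054775 + 14.003074 + 15.994915 = 97.052764

97.0528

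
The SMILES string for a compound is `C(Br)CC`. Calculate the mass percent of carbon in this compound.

29.30%

Atom tally by fragment:
  BrCH2 → C:1 H:2 Br:1
  CH2 → C:1 H:2
  CH3 → C:1 H:3
Element totals:
  C: 3
  H: 7
  Br: 1
Molecular formula: C3H7Br.
Molar mass = 122.993 g/mol.
Mass from C: 3 × 12.011 = 36.033 g/mol.
%C = 36.033 / 122.993 × 100 = 29.30%.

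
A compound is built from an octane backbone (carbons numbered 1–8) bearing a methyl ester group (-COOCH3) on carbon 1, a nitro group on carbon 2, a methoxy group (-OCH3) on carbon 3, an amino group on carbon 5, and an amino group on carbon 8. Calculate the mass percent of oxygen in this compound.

28.85%

Atom tally by fragment:
  CH3OOCCH2 → C:3 H:5 O:2
  CH(NO2) → C:1 H:1 N:1 O:2
  CH(OCH3) → C:2 H:4 O:1
  CH2 → C:1 H:2
  CH(NH2) → C:1 H:3 N:1
  CH2 → C:1 H:2
  CH2 → C:1 H:2
  CH2NH2 → C:1 H:4 N:1
Element totals:
  C: 11
  H: 23
  N: 3
  O: 5
Molecular formula: C11H23N3O5.
Molar mass = 277.321 g/mol.
Mass from O: 5 × 15.999 = 79.995 g/mol.
%O = 79.995 / 277.321 × 100 = 28.85%.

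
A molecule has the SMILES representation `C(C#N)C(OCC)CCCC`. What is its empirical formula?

C9H17NO

Atom tally by fragment:
  NCCH2 → C:2 H:2 N:1
  CH(OC2H5) → C:3 H:6 O:1
  CH2 → C:1 H:2
  CH2 → C:1 H:2
  CH2 → C:1 H:2
  CH3 → C:1 H:3
Element totals:
  C: 9
  H: 17
  N: 1
  O: 1
Molecular formula: C9H17NO.
gcd of subscripts (9, 17, 1, 1) = 1, so the empirical formula equals the molecular formula.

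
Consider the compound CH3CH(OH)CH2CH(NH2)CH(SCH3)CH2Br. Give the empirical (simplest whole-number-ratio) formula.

Element totals:
  C: 7
  H: 16
  Br: 1
  N: 1
  O: 1
  S: 1
Molecular formula: C7H16BrNOS.
gcd of subscripts (1, 7, 16, 1, 1, 1) = 1, so the empirical formula equals the molecular formula.

C7H16BrNOS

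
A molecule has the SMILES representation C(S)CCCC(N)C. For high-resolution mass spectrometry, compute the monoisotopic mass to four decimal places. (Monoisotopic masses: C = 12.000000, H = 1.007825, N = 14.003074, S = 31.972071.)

Atom tally by fragment:
  HSCH2 → C:1 H:3 S:1
  CH2 → C:1 H:2
  CH2 → C:1 H:2
  CH2 → C:1 H:2
  CH(NH2) → C:1 H:3 N:1
  CH3 → C:1 H:3
Element totals:
  C: 6
  H: 15
  N: 1
  S: 1
Molecular formula: C6H15NS.
  M = 6(12.0) + 15(1.007825) + 14.003074 + 31.972071
    = 72.000000 + 15.117375 + 14.003074 + 31.972071 = 133.092520

133.0925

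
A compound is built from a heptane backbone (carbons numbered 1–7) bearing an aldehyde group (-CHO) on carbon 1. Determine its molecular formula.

Atom tally by fragment:
  OHCCH2 → C:2 H:3 O:1
  CH2 → C:1 H:2
  CH2 → C:1 H:2
  CH2 → C:1 H:2
  CH2 → C:1 H:2
  CH2 → C:1 H:2
  CH3 → C:1 H:3
Element totals:
  C: 8
  H: 16
  O: 1

C8H16O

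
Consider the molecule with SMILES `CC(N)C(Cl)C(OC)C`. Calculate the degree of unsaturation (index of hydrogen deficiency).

0

Atom tally by fragment:
  CH3 → C:1 H:3
  CH(NH2) → C:1 H:3 N:1
  CH(Cl) → C:1 H:1 Cl:1
  CH(OCH3) → C:2 H:4 O:1
  CH3 → C:1 H:3
Element totals:
  C: 6
  H: 14
  Cl: 1
  N: 1
  O: 1
Molecular formula: C6H14ClNO.
DoU = (2C + 2 + N − H − X) / 2 = (2·6 + 2 + 1 − 14 − 1) / 2 = 0.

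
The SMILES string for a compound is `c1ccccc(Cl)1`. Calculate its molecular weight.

Atom tally by fragment:
  benzene ring core → C:6 H:6
  (− 1 ring H displaced by substituents)
  + Cl → Cl:1
Element totals:
  C: 6
  H: 5
  Cl: 1
Molecular formula: C6H5Cl.
  M = 6(12.011) + 5(1.008) + 35.45
    = 72.066 + 5.040 + 35.450 = 112.556

112.56 g/mol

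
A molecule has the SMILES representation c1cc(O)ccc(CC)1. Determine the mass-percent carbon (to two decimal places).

Atom tally by fragment:
  benzene ring core → C:6 H:6
  (− 2 ring H displaced by substituents)
  + OH → O:1 H:1
  + C2H5 → C:2 H:5
Element totals:
  C: 8
  H: 10
  O: 1
Molecular formula: C8H10O.
Molar mass = 122.167 g/mol.
Mass from C: 8 × 12.011 = 96.088 g/mol.
%C = 96.088 / 122.167 × 100 = 78.65%.

78.65%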